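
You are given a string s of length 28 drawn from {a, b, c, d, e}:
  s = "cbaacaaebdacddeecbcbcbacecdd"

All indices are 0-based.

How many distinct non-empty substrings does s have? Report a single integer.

367

rank | idx | suffix
   0 |   2 | aacaaebdacddeecbcbcbacecdd
   1 |   5 | aaebdacddeecbcbcbacecdd
   2 |   3 | acaaebdacddeecbcbcbacecdd
   3 |  10 | acddeecbcbcbacecdd
   4 |  22 | acecdd
   5 |   6 | aebdacddeecbcbcbacecdd
   6 |   1 | baacaaebdacddeecbcbcbacecdd
   7 |  21 | bacecdd
   8 |  19 | bcbacecdd
   9 |  17 | bcbcbacecdd
  10 |   8 | bdacddeecbcbcbacecdd
  11 |   4 | caaebdacddeecbcbcbacecdd
  12 |   0 | cbaacaaebdacddeecbcbcbacecdd
  13 |  20 | cbacecdd
  14 |  18 | cbcbacecdd
  15 |  16 | cbcbcbacecdd
  16 |  25 | cdd
  17 |  11 | cddeecbcbcbacecdd
  18 |  23 | cecdd
  19 |  27 | d
  20 |   9 | dacddeecbcbcbacecdd
  21 |  26 | dd
  22 |  12 | ddeecbcbcbacecdd
  23 |  13 | deecbcbcbacecdd
  24 |   7 | ebdacddeecbcbcbacecdd
  25 |  15 | ecbcbcbacecdd
  26 |  24 | ecdd
  27 |  14 | eecbcbcbacecdd

SA = [2, 5, 3, 10, 22, 6, 1, 21, 19, 17, 8, 4, 0, 20, 18, 16, 25, 11, 23, 27, 9, 26, 12, 13, 7, 15, 24, 14]
i: (SA[i-1],SA[i]) lcp shared
  1: (2,5) 2 'aa'
  2: (5,3) 1 'a'
  3: (3,10) 2 'ac'
  4: (10,22) 2 'ac'
  5: (22,6) 1 'a'
  6: (6,1) 0 ''
  7: (1,21) 2 'ba'
  8: (21,19) 1 'b'
  9: (19,17) 3 'bcb'
  10: (17,8) 1 'b'
  11: (8,4) 0 ''
  12: (4,0) 1 'c'
  13: (0,20) 3 'cba'
  14: (20,18) 2 'cb'
  15: (18,16) 4 'cbcb'
  16: (16,25) 1 'c'
  17: (25,11) 3 'cdd'
  18: (11,23) 1 'c'
  19: (23,27) 0 ''
  20: (27,9) 1 'd'
  21: (9,26) 1 'd'
  22: (26,12) 2 'dd'
  23: (12,13) 1 'd'
  24: (13,7) 0 ''
  25: (7,15) 1 'e'
  26: (15,24) 2 'ec'
  27: (24,14) 1 'e'

n(n+1)/2 = 28·29/2 = 406
Σ LCP = 0 + 2 + 1 + 2 + 2 + 1 + 0 + 2 + 1 + 3 + 1 + 0 + 1 + 3 + 2 + 4 + 1 + 3 + 1 + 0 + 1 + 1 + 2 + 1 + 0 + 1 + 2 + 1 = 39
distinct = 406 − 39 = 367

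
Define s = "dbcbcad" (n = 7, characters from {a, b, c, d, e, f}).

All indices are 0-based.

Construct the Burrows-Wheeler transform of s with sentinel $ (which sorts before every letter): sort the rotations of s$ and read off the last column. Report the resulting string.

rank  rotation  last
    0  $dbcbcad  d
    1  ad$dbcbc  c
    2  bcad$dbc  c
    3  bcbcad$d  d
    4  cad$dbcb  b
    5  cbcad$db  b
    6  d$dbcbca  a
    7  dbcbcad$  $

dccdbba$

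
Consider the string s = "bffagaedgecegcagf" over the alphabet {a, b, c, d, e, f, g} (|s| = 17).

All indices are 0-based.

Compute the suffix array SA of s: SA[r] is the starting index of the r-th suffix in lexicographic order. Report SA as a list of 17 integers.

rank→(start, suffix):
  0 → (5, 'aedgecegcagf')
  1 → (3, 'agaedgecegcagf')
  2 → (14, 'agf')
  3 → (0, 'bffagaedgecegcagf')
  4 → (13, 'cagf')
  5 → (10, 'cegcagf')
  6 → (7, 'dgecegcagf')
  7 → (9, 'ecegcagf')
  8 → (6, 'edgecegcagf')
  9 → (11, 'egcagf')
  10 → (16, 'f')
  11 → (2, 'fagaedgecegcagf')
  12 → (1, 'ffagaedgecegcagf')
  13 → (4, 'gaedgecegcagf')
  14 → (12, 'gcagf')
  15 → (8, 'gecegcagf')
  16 → (15, 'gf')

[5, 3, 14, 0, 13, 10, 7, 9, 6, 11, 16, 2, 1, 4, 12, 8, 15]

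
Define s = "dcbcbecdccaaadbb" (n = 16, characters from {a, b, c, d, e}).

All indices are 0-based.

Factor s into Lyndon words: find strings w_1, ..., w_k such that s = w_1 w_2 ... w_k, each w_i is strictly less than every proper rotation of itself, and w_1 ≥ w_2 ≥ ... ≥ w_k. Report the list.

emit factor 1: 'd' (i=0, period=1)
emit factor 2: 'c' (i=1, period=1)
emit factor 3: 'bcbecdcc' (i=2, period=8)
emit factor 4: 'aaadbb' (i=10, period=6)

["d", "c", "bcbecdcc", "aaadbb"]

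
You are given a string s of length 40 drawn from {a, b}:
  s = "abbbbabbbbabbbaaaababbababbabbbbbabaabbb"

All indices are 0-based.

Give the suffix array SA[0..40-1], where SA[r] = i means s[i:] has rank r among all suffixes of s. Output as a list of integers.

[14, 15, 16, 35, 33, 17, 22, 19, 24, 36, 10, 5, 0, 27, 39, 13, 34, 32, 21, 18, 23, 9, 4, 26, 38, 12, 31, 20, 8, 3, 25, 37, 11, 30, 7, 2, 29, 6, 1, 28]

rank | idx | suffix
   0 |  14 | aaaababbababbabbbbbabaabbb
   1 |  15 | aaababbababbabbbbbabaabbb
   2 |  16 | aababbababbabbbbbabaabbb
   3 |  35 | aabbb
   4 |  33 | abaabbb
   5 |  17 | ababbababbabbbbbabaabbb
   6 |  22 | ababbabbbbbabaabbb
   7 |  19 | abbababbabbbbbabaabbb
   8 |  24 | abbabbbbbabaabbb
   9 |  36 | abbb
  10 |  10 | abbbaaaababbababbabbbbbabaabbb
  11 |   5 | abbbbabbbaaaababbababbabbbbbabaabbb
  12 |   0 | abbbbabbbbabbbaaaababbababbabbbbbabaabbb
  13 |  27 | abbbbbabaabbb
  14 |  39 | b
  15 |  13 | baaaababbababbabbbbbabaabbb
  16 |  34 | baabbb
  17 |  32 | babaabbb
  18 |  21 | bababbabbbbbabaabbb
  19 |  18 | babbababbabbbbbabaabbb
  20 |  23 | babbabbbbbabaabbb
  21 |   9 | babbbaaaababbababbabbbbbabaabbb
  22 |   4 | babbbbabbbaaaababbababbabbbbbabaabbb
  23 |  26 | babbbbbabaabbb
  24 |  38 | bb
  25 |  12 | bbaaaababbababbabbbbbabaabbb
  26 |  31 | bbabaabbb
  27 |  20 | bbababbabbbbbabaabbb
  28 |   8 | bbabbbaaaababbababbabbbbbabaabbb
  29 |   3 | bbabbbbabbbaaaababbababbabbbbbabaabbb
  30 |  25 | bbabbbbbabaabbb
  31 |  37 | bbb
  32 |  11 | bbbaaaababbababbabbbbbabaabbb
  33 |  30 | bbbabaabbb
  34 |   7 | bbbabbbaaaababbababbabbbbbabaabbb
  35 |   2 | bbbabbbbabbbaaaababbababbabbbbbabaabbb
  36 |  29 | bbbbabaabbb
  37 |   6 | bbbbabbbaaaababbababbabbbbbabaabbb
  38 |   1 | bbbbabbbbabbbaaaababbababbabbbbbabaabbb
  39 |  28 | bbbbbabaabbb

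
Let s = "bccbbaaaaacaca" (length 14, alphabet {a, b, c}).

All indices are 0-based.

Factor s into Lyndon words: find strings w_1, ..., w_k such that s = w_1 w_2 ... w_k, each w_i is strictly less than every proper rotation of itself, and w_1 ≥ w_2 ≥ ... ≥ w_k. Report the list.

["bcc", "b", "b", "aaaaacac", "a"]

emit factor 1: 'bcc' (i=0, period=3)
emit factor 2: 'b' (i=3, period=1)
emit factor 3: 'b' (i=4, period=1)
emit factor 4: 'aaaaacac' (i=5, period=8)
emit factor 5: 'a' (i=13, period=1)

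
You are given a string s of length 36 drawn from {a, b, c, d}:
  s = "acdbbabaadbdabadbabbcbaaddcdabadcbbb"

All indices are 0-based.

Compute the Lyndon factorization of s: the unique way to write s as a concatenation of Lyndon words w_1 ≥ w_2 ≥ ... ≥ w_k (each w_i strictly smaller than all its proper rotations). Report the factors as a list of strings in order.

["acdbb", "ab", "aadbdabadbabbcbaaddcdabadcbbb"]

emit factor 1: 'acdbb' (i=0, period=5)
emit factor 2: 'ab' (i=5, period=2)
emit factor 3: 'aadbdabadbabbcbaaddcdabadcbbb' (i=7, period=29)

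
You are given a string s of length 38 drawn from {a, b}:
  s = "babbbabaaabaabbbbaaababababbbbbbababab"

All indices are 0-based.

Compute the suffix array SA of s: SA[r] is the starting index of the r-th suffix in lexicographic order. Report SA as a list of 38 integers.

rank | idx | suffix
   0 |   7 | aaabaabbbbaaababababbbbbbababab
   1 |  17 | aaababababbbbbbababab
   2 |   8 | aabaabbbbaaababababbbbbbababab
   3 |  18 | aababababbbbbbababab
   4 |  11 | aabbbbaaababababbbbbbababab
   5 |  36 | ab
   6 |   5 | abaaabaabbbbaaababababbbbbbababab
   7 |   9 | abaabbbbaaababababbbbbbababab
   8 |  34 | abab
   9 |  32 | ababab
  10 |  19 | ababababbbbbbababab
  11 |  21 | abababbbbbbababab
  12 |  23 | ababbbbbbababab
  13 |   1 | abbbabaaabaabbbbaaababababbbbbbababab
  14 |  12 | abbbbaaababababbbbbbababab
  15 |  25 | abbbbbbababab
  16 |  37 | b
  17 |   6 | baaabaabbbbaaababababbbbbbababab
  18 |  16 | baaababababbbbbbababab
  19 |  10 | baabbbbaaababababbbbbbababab
  20 |  35 | bab
  21 |   4 | babaaabaabbbbaaababababbbbbbababab
  22 |  33 | babab
  23 |  31 | bababab
  24 |  20 | babababbbbbbababab
  25 |  22 | bababbbbbbababab
  26 |   0 | babbbabaaabaabbbbaaababababbbbbbababab
  27 |  24 | babbbbbbababab
  28 |  15 | bbaaababababbbbbbababab
  29 |   3 | bbabaaabaabbbbaaababababbbbbbababab
  30 |  30 | bbababab
  31 |  14 | bbbaaababababbbbbbababab
  32 |   2 | bbbabaaabaabbbbaaababababbbbbbababab
  33 |  29 | bbbababab
  34 |  13 | bbbbaaababababbbbbbababab
  35 |  28 | bbbbababab
  36 |  27 | bbbbbababab
  37 |  26 | bbbbbbababab

[7, 17, 8, 18, 11, 36, 5, 9, 34, 32, 19, 21, 23, 1, 12, 25, 37, 6, 16, 10, 35, 4, 33, 31, 20, 22, 0, 24, 15, 3, 30, 14, 2, 29, 13, 28, 27, 26]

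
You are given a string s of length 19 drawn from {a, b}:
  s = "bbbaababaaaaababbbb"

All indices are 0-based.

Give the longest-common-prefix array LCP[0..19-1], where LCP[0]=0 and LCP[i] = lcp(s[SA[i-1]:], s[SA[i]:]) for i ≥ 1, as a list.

sorted suffixes:
  #0 SA[0]=8  'aaaaababbbb'
  #1 SA[1]=9  'aaaababbbb'
  #2 SA[2]=10  'aaababbbb'
  #3 SA[3]=3  'aababaaaaababbbb'
  #4 SA[4]=11  'aababbbb'
  #5 SA[5]=6  'abaaaaababbbb'
  #6 SA[6]=4  'ababaaaaababbbb'
  #7 SA[7]=12  'ababbbb'
  #8 SA[8]=14  'abbbb'
  #9 SA[9]=18  'b'
  #10 SA[10]=7  'baaaaababbbb'
  #11 SA[11]=2  'baababaaaaababbbb'
  #12 SA[12]=5  'babaaaaababbbb'
  #13 SA[13]=13  'babbbb'
  #14 SA[14]=17  'bb'
  #15 SA[15]=1  'bbaababaaaaababbbb'
  #16 SA[16]=16  'bbb'
  #17 SA[17]=0  'bbbaababaaaaababbbb'
  #18 SA[18]=15  'bbbb'

SA = [8, 9, 10, 3, 11, 6, 4, 12, 14, 18, 7, 2, 5, 13, 17, 1, 16, 0, 15]
rank  pair      lcp
   1  s[8:],s[9:]  4  'aaaa'
   2  s[9:],s[10:]  3  'aaa'
   3  s[10:],s[3:]  2  'aa'
   4  s[3:],s[11:]  5  'aabab'
   5  s[11:],s[6:]  1  'a'
   6  s[6:],s[4:]  3  'aba'
   7  s[4:],s[12:]  4  'abab'
   8  s[12:],s[14:]  2  'ab'
   9  s[14:],s[18:]  0  ''
  10  s[18:],s[7:]  1  'b'
  11  s[7:],s[2:]  3  'baa'
  12  s[2:],s[5:]  2  'ba'
  13  s[5:],s[13:]  3  'bab'
  14  s[13:],s[17:]  1  'b'
  15  s[17:],s[1:]  2  'bb'
  16  s[1:],s[16:]  2  'bb'
  17  s[16:],s[0:]  3  'bbb'
  18  s[0:],s[15:]  3  'bbb'

[0, 4, 3, 2, 5, 1, 3, 4, 2, 0, 1, 3, 2, 3, 1, 2, 2, 3, 3]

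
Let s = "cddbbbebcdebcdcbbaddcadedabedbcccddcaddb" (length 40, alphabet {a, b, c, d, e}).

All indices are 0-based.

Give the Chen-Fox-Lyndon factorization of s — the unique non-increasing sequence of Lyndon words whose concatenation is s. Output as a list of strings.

["cdd", "bbbebcdebcdc", "b", "b", "addcaded", "abedbcccddcaddb"]

emit factor 1: 'cdd' (i=0, period=3)
emit factor 2: 'bbbebcdebcdc' (i=3, period=12)
emit factor 3: 'b' (i=15, period=1)
emit factor 4: 'b' (i=16, period=1)
emit factor 5: 'addcaded' (i=17, period=8)
emit factor 6: 'abedbcccddcaddb' (i=25, period=15)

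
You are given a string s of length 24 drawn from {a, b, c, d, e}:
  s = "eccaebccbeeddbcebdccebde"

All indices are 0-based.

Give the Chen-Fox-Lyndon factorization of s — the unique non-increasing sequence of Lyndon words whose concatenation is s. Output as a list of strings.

emit factor 1: 'e' (i=0, period=1)
emit factor 2: 'c' (i=1, period=1)
emit factor 3: 'c' (i=2, period=1)
emit factor 4: 'aebccbeeddbcebdccebde' (i=3, period=21)

["e", "c", "c", "aebccbeeddbcebdccebde"]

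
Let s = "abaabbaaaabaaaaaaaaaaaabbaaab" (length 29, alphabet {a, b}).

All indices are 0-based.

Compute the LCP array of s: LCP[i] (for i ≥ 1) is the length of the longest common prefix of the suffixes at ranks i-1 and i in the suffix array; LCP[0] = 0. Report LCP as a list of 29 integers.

[0, 11, 10, 9, 8, 7, 6, 5, 4, 5, 3, 4, 4, 2, 3, 3, 7, 1, 2, 4, 2, 6, 0, 1, 5, 4, 3, 1, 5]

sorted suffixes:
  #0 SA[0]=11  'aaaaaaaaaaaabbaaab'
  #1 SA[1]=12  'aaaaaaaaaaabbaaab'
  #2 SA[2]=13  'aaaaaaaaaabbaaab'
  #3 SA[3]=14  'aaaaaaaaabbaaab'
  #4 SA[4]=15  'aaaaaaaabbaaab'
  #5 SA[5]=16  'aaaaaaabbaaab'
  #6 SA[6]=17  'aaaaaabbaaab'
  #7 SA[7]=18  'aaaaabbaaab'
  #8 SA[8]=6  'aaaabaaaaaaaaaaaabbaaab'
  #9 SA[9]=19  'aaaabbaaab'
  #10 SA[10]=25  'aaab'
  #11 SA[11]=7  'aaabaaaaaaaaaaaabbaaab'
  #12 SA[12]=20  'aaabbaaab'
  #13 SA[13]=26  'aab'
  #14 SA[14]=8  'aabaaaaaaaaaaaabbaaab'
  #15 SA[15]=2  'aabbaaaabaaaaaaaaaaaabbaaab'
  #16 SA[16]=21  'aabbaaab'
  #17 SA[17]=27  'ab'
  #18 SA[18]=9  'abaaaaaaaaaaaabbaaab'
  #19 SA[19]=0  'abaabbaaaabaaaaaaaaaaaabbaaab'
  #20 SA[20]=3  'abbaaaabaaaaaaaaaaaabbaaab'
  #21 SA[21]=22  'abbaaab'
  #22 SA[22]=28  'b'
  #23 SA[23]=10  'baaaaaaaaaaaabbaaab'
  #24 SA[24]=5  'baaaabaaaaaaaaaaaabbaaab'
  #25 SA[25]=24  'baaab'
  #26 SA[26]=1  'baabbaaaabaaaaaaaaaaaabbaaab'
  #27 SA[27]=4  'bbaaaabaaaaaaaaaaaabbaaab'
  #28 SA[28]=23  'bbaaab'

SA = [11, 12, 13, 14, 15, 16, 17, 18, 6, 19, 25, 7, 20, 26, 8, 2, 21, 27, 9, 0, 3, 22, 28, 10, 5, 24, 1, 4, 23]
i: (SA[i-1],SA[i]) lcp shared
  1: (11,12) 11 'aaaaaaaaaaa'
  2: (12,13) 10 'aaaaaaaaaa'
  3: (13,14) 9 'aaaaaaaaa'
  4: (14,15) 8 'aaaaaaaa'
  5: (15,16) 7 'aaaaaaa'
  6: (16,17) 6 'aaaaaa'
  7: (17,18) 5 'aaaaa'
  8: (18,6) 4 'aaaa'
  9: (6,19) 5 'aaaab'
  10: (19,25) 3 'aaa'
  11: (25,7) 4 'aaab'
  12: (7,20) 4 'aaab'
  13: (20,26) 2 'aa'
  14: (26,8) 3 'aab'
  15: (8,2) 3 'aab'
  16: (2,21) 7 'aabbaaa'
  17: (21,27) 1 'a'
  18: (27,9) 2 'ab'
  19: (9,0) 4 'abaa'
  20: (0,3) 2 'ab'
  21: (3,22) 6 'abbaaa'
  22: (22,28) 0 ''
  23: (28,10) 1 'b'
  24: (10,5) 5 'baaaa'
  25: (5,24) 4 'baaa'
  26: (24,1) 3 'baa'
  27: (1,4) 1 'b'
  28: (4,23) 5 'bbaaa'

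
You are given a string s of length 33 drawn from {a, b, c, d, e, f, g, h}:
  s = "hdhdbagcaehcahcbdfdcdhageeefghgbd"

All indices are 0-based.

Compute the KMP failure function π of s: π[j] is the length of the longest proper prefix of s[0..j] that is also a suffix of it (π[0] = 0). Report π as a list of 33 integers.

[0, 0, 1, 2, 0, 0, 0, 0, 0, 0, 1, 0, 0, 1, 0, 0, 0, 0, 0, 0, 0, 1, 0, 0, 0, 0, 0, 0, 0, 1, 0, 0, 0]

π[0] = 0
j=1 s[j]='d': π[1]=0 (border '')
j=2 s[j]='h': π[2]=1 (border 'h')
j=3 s[j]='d': π[3]=2 (border 'hd')
j=4 s[j]='b': k: 2→0; π[4]=0 (border '')
j=5 s[j]='a': π[5]=0 (border '')
j=6 s[j]='g': π[6]=0 (border '')
j=7 s[j]='c': π[7]=0 (border '')
j=8 s[j]='a': π[8]=0 (border '')
j=9 s[j]='e': π[9]=0 (border '')
j=10 s[j]='h': π[10]=1 (border 'h')
j=11 s[j]='c': k: 1→0; π[11]=0 (border '')
j=12 s[j]='a': π[12]=0 (border '')
j=13 s[j]='h': π[13]=1 (border 'h')
j=14 s[j]='c': k: 1→0; π[14]=0 (border '')
j=15 s[j]='b': π[15]=0 (border '')
j=16 s[j]='d': π[16]=0 (border '')
j=17 s[j]='f': π[17]=0 (border '')
j=18 s[j]='d': π[18]=0 (border '')
j=19 s[j]='c': π[19]=0 (border '')
j=20 s[j]='d': π[20]=0 (border '')
j=21 s[j]='h': π[21]=1 (border 'h')
j=22 s[j]='a': k: 1→0; π[22]=0 (border '')
j=23 s[j]='g': π[23]=0 (border '')
j=24 s[j]='e': π[24]=0 (border '')
j=25 s[j]='e': π[25]=0 (border '')
j=26 s[j]='e': π[26]=0 (border '')
j=27 s[j]='f': π[27]=0 (border '')
j=28 s[j]='g': π[28]=0 (border '')
j=29 s[j]='h': π[29]=1 (border 'h')
j=30 s[j]='g': k: 1→0; π[30]=0 (border '')
j=31 s[j]='b': π[31]=0 (border '')
j=32 s[j]='d': π[32]=0 (border '')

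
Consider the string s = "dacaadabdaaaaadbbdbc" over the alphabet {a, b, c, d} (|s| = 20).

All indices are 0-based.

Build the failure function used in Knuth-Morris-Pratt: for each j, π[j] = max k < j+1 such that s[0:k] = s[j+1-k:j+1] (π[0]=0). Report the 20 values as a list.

[0, 0, 0, 0, 0, 1, 2, 0, 1, 2, 0, 0, 0, 0, 1, 0, 0, 1, 0, 0]

π[0] = 0
j=1 s[j]='a': π[1]=0 (border '')
j=2 s[j]='c': π[2]=0 (border '')
j=3 s[j]='a': π[3]=0 (border '')
j=4 s[j]='a': π[4]=0 (border '')
j=5 s[j]='d': π[5]=1 (border 'd')
j=6 s[j]='a': π[6]=2 (border 'da')
j=7 s[j]='b': k: 2→0; π[7]=0 (border '')
j=8 s[j]='d': π[8]=1 (border 'd')
j=9 s[j]='a': π[9]=2 (border 'da')
j=10 s[j]='a': k: 2→0; π[10]=0 (border '')
j=11 s[j]='a': π[11]=0 (border '')
j=12 s[j]='a': π[12]=0 (border '')
j=13 s[j]='a': π[13]=0 (border '')
j=14 s[j]='d': π[14]=1 (border 'd')
j=15 s[j]='b': k: 1→0; π[15]=0 (border '')
j=16 s[j]='b': π[16]=0 (border '')
j=17 s[j]='d': π[17]=1 (border 'd')
j=18 s[j]='b': k: 1→0; π[18]=0 (border '')
j=19 s[j]='c': π[19]=0 (border '')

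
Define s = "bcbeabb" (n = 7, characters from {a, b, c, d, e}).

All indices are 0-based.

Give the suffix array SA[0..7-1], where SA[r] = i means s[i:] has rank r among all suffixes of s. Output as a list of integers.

[4, 6, 5, 0, 2, 1, 3]

sorted suffixes:
  #0 SA[0]=4  'abb'
  #1 SA[1]=6  'b'
  #2 SA[2]=5  'bb'
  #3 SA[3]=0  'bcbeabb'
  #4 SA[4]=2  'beabb'
  #5 SA[5]=1  'cbeabb'
  #6 SA[6]=3  'eabb'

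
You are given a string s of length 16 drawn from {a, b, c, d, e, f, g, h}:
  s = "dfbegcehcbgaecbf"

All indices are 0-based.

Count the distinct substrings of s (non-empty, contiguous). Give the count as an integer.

rank | idx | suffix
   0 |  11 | aecbf
   1 |   2 | begcehcbgaecbf
   2 |  14 | bf
   3 |   9 | bgaecbf
   4 |  13 | cbf
   5 |   8 | cbgaecbf
   6 |   5 | cehcbgaecbf
   7 |   0 | dfbegcehcbgaecbf
   8 |  12 | ecbf
   9 |   3 | egcehcbgaecbf
  10 |   6 | ehcbgaecbf
  11 |  15 | f
  12 |   1 | fbegcehcbgaecbf
  13 |  10 | gaecbf
  14 |   4 | gcehcbgaecbf
  15 |   7 | hcbgaecbf

SA = [11, 2, 14, 9, 13, 8, 5, 0, 12, 3, 6, 15, 1, 10, 4, 7]
i: (SA[i-1],SA[i]) lcp shared
  1: (11,2) 0 ''
  2: (2,14) 1 'b'
  3: (14,9) 1 'b'
  4: (9,13) 0 ''
  5: (13,8) 2 'cb'
  6: (8,5) 1 'c'
  7: (5,0) 0 ''
  8: (0,12) 0 ''
  9: (12,3) 1 'e'
  10: (3,6) 1 'e'
  11: (6,15) 0 ''
  12: (15,1) 1 'f'
  13: (1,10) 0 ''
  14: (10,4) 1 'g'
  15: (4,7) 0 ''

n(n+1)/2 = 16·17/2 = 136
Σ LCP = 0 + 0 + 1 + 1 + 0 + 2 + 1 + 0 + 0 + 1 + 1 + 0 + 1 + 0 + 1 + 0 = 9
distinct = 136 − 9 = 127

127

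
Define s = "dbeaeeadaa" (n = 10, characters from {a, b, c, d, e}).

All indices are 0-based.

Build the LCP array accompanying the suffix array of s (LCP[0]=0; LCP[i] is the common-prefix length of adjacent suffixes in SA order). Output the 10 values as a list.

[0, 1, 1, 1, 0, 0, 1, 0, 2, 1]

sorted suffixes:
  #0 SA[0]=9  'a'
  #1 SA[1]=8  'aa'
  #2 SA[2]=6  'adaa'
  #3 SA[3]=3  'aeeadaa'
  #4 SA[4]=1  'beaeeadaa'
  #5 SA[5]=7  'daa'
  #6 SA[6]=0  'dbeaeeadaa'
  #7 SA[7]=5  'eadaa'
  #8 SA[8]=2  'eaeeadaa'
  #9 SA[9]=4  'eeadaa'

SA = [9, 8, 6, 3, 1, 7, 0, 5, 2, 4]
i: (SA[i-1],SA[i]) lcp shared
  1: (9,8) 1 'a'
  2: (8,6) 1 'a'
  3: (6,3) 1 'a'
  4: (3,1) 0 ''
  5: (1,7) 0 ''
  6: (7,0) 1 'd'
  7: (0,5) 0 ''
  8: (5,2) 2 'ea'
  9: (2,4) 1 'e'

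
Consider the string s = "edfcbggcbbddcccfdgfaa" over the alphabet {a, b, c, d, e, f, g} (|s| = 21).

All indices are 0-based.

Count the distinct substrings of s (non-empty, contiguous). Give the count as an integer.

rank | idx | suffix
   0 |  20 | a
   1 |  19 | aa
   2 |   8 | bbddcccfdgfaa
   3 |   9 | bddcccfdgfaa
   4 |   4 | bggcbbddcccfdgfaa
   5 |   7 | cbbddcccfdgfaa
   6 |   3 | cbggcbbddcccfdgfaa
   7 |  12 | cccfdgfaa
   8 |  13 | ccfdgfaa
   9 |  14 | cfdgfaa
  10 |  11 | dcccfdgfaa
  11 |  10 | ddcccfdgfaa
  12 |   1 | dfcbggcbbddcccfdgfaa
  13 |  16 | dgfaa
  14 |   0 | edfcbggcbbddcccfdgfaa
  15 |  18 | faa
  16 |   2 | fcbggcbbddcccfdgfaa
  17 |  15 | fdgfaa
  18 |   6 | gcbbddcccfdgfaa
  19 |  17 | gfaa
  20 |   5 | ggcbbddcccfdgfaa

SA = [20, 19, 8, 9, 4, 7, 3, 12, 13, 14, 11, 10, 1, 16, 0, 18, 2, 15, 6, 17, 5]
[i] adj suffixes → lcp
  [1] 20/19 → 1 ('a')
  [2] 19/8 → 0 ('')
  [3] 8/9 → 1 ('b')
  [4] 9/4 → 1 ('b')
  [5] 4/7 → 0 ('')
  [6] 7/3 → 2 ('cb')
  [7] 3/12 → 1 ('c')
  [8] 12/13 → 2 ('cc')
  [9] 13/14 → 1 ('c')
  [10] 14/11 → 0 ('')
  [11] 11/10 → 1 ('d')
  [12] 10/1 → 1 ('d')
  [13] 1/16 → 1 ('d')
  [14] 16/0 → 0 ('')
  [15] 0/18 → 0 ('')
  [16] 18/2 → 1 ('f')
  [17] 2/15 → 1 ('f')
  [18] 15/6 → 0 ('')
  [19] 6/17 → 1 ('g')
  [20] 17/5 → 1 ('g')

n(n+1)/2 = 21·22/2 = 231
Σ LCP = 0 + 1 + 0 + 1 + 1 + 0 + 2 + 1 + 2 + 1 + 0 + 1 + 1 + 1 + 0 + 0 + 1 + 1 + 0 + 1 + 1 = 16
distinct = 231 − 16 = 215

215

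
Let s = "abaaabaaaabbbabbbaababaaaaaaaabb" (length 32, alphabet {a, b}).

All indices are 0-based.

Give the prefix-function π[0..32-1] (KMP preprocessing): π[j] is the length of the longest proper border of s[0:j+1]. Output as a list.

π[0] = 0
j=1 s[j]='b': π[1]=0 (border '')
j=2 s[j]='a': π[2]=1 (border 'a')
j=3 s[j]='a': k: 1→0; π[3]=1 (border 'a')
j=4 s[j]='a': k: 1→0; π[4]=1 (border 'a')
j=5 s[j]='b': π[5]=2 (border 'ab')
j=6 s[j]='a': π[6]=3 (border 'aba')
j=7 s[j]='a': π[7]=4 (border 'abaa')
j=8 s[j]='a': π[8]=5 (border 'abaaa')
j=9 s[j]='a': k: 5→1→0; π[9]=1 (border 'a')
j=10 s[j]='b': π[10]=2 (border 'ab')
j=11 s[j]='b': k: 2→0; π[11]=0 (border '')
j=12 s[j]='b': π[12]=0 (border '')
j=13 s[j]='a': π[13]=1 (border 'a')
j=14 s[j]='b': π[14]=2 (border 'ab')
j=15 s[j]='b': k: 2→0; π[15]=0 (border '')
j=16 s[j]='b': π[16]=0 (border '')
j=17 s[j]='a': π[17]=1 (border 'a')
j=18 s[j]='a': k: 1→0; π[18]=1 (border 'a')
j=19 s[j]='b': π[19]=2 (border 'ab')
j=20 s[j]='a': π[20]=3 (border 'aba')
j=21 s[j]='b': k: 3→1; π[21]=2 (border 'ab')
j=22 s[j]='a': π[22]=3 (border 'aba')
j=23 s[j]='a': π[23]=4 (border 'abaa')
j=24 s[j]='a': π[24]=5 (border 'abaaa')
j=25 s[j]='a': k: 5→1→0; π[25]=1 (border 'a')
j=26 s[j]='a': k: 1→0; π[26]=1 (border 'a')
j=27 s[j]='a': k: 1→0; π[27]=1 (border 'a')
j=28 s[j]='a': k: 1→0; π[28]=1 (border 'a')
j=29 s[j]='a': k: 1→0; π[29]=1 (border 'a')
j=30 s[j]='b': π[30]=2 (border 'ab')
j=31 s[j]='b': k: 2→0; π[31]=0 (border '')

[0, 0, 1, 1, 1, 2, 3, 4, 5, 1, 2, 0, 0, 1, 2, 0, 0, 1, 1, 2, 3, 2, 3, 4, 5, 1, 1, 1, 1, 1, 2, 0]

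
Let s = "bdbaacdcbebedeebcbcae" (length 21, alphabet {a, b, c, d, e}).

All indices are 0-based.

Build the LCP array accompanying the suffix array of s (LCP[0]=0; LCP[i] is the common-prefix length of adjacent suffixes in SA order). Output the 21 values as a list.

rank | idx | suffix
   0 |   3 | aacdcbebedeebcbcae
   1 |   4 | acdcbebedeebcbcae
   2 |  19 | ae
   3 |   2 | baacdcbebedeebcbcae
   4 |  17 | bcae
   5 |  15 | bcbcae
   6 |   0 | bdbaacdcbebedeebcbcae
   7 |   8 | bebedeebcbcae
   8 |  10 | bedeebcbcae
   9 |  18 | cae
  10 |  16 | cbcae
  11 |   7 | cbebedeebcbcae
  12 |   5 | cdcbebedeebcbcae
  13 |   1 | dbaacdcbebedeebcbcae
  14 |   6 | dcbebedeebcbcae
  15 |  12 | deebcbcae
  16 |  20 | e
  17 |  14 | ebcbcae
  18 |   9 | ebedeebcbcae
  19 |  11 | edeebcbcae
  20 |  13 | eebcbcae

SA = [3, 4, 19, 2, 17, 15, 0, 8, 10, 18, 16, 7, 5, 1, 6, 12, 20, 14, 9, 11, 13]
i: (SA[i-1],SA[i]) lcp shared
  1: (3,4) 1 'a'
  2: (4,19) 1 'a'
  3: (19,2) 0 ''
  4: (2,17) 1 'b'
  5: (17,15) 2 'bc'
  6: (15,0) 1 'b'
  7: (0,8) 1 'b'
  8: (8,10) 2 'be'
  9: (10,18) 0 ''
  10: (18,16) 1 'c'
  11: (16,7) 2 'cb'
  12: (7,5) 1 'c'
  13: (5,1) 0 ''
  14: (1,6) 1 'd'
  15: (6,12) 1 'd'
  16: (12,20) 0 ''
  17: (20,14) 1 'e'
  18: (14,9) 2 'eb'
  19: (9,11) 1 'e'
  20: (11,13) 1 'e'

[0, 1, 1, 0, 1, 2, 1, 1, 2, 0, 1, 2, 1, 0, 1, 1, 0, 1, 2, 1, 1]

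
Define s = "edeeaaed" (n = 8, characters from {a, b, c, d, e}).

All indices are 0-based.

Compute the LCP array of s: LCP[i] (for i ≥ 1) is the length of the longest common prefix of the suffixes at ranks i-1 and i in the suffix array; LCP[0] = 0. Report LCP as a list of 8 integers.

rank→(start, suffix):
  0 → (4, 'aaed')
  1 → (5, 'aed')
  2 → (7, 'd')
  3 → (1, 'deeaaed')
  4 → (3, 'eaaed')
  5 → (6, 'ed')
  6 → (0, 'edeeaaed')
  7 → (2, 'eeaaed')

SA = [4, 5, 7, 1, 3, 6, 0, 2]
rank  pair      lcp
   1  s[4:],s[5:]  1  'a'
   2  s[5:],s[7:]  0  ''
   3  s[7:],s[1:]  1  'd'
   4  s[1:],s[3:]  0  ''
   5  s[3:],s[6:]  1  'e'
   6  s[6:],s[0:]  2  'ed'
   7  s[0:],s[2:]  1  'e'

[0, 1, 0, 1, 0, 1, 2, 1]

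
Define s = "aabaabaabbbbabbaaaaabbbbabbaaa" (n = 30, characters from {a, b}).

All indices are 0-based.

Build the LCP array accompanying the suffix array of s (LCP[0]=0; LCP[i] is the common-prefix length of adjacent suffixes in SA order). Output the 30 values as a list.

sorted suffixes:
  #0 SA[0]=29  'a'
  #1 SA[1]=28  'aa'
  #2 SA[2]=27  'aaa'
  #3 SA[3]=15  'aaaaabbbbabbaaa'
  #4 SA[4]=16  'aaaabbbbabbaaa'
  #5 SA[5]=17  'aaabbbbabbaaa'
  #6 SA[6]=0  'aabaabaabbbbabbaaaaabbbbabbaaa'
  #7 SA[7]=3  'aabaabbbbabbaaaaabbbbabbaaa'
  #8 SA[8]=18  'aabbbbabbaaa'
  #9 SA[9]=6  'aabbbbabbaaaaabbbbabbaaa'
  #10 SA[10]=1  'abaabaabbbbabbaaaaabbbbabbaaa'
  #11 SA[11]=4  'abaabbbbabbaaaaabbbbabbaaa'
  #12 SA[12]=24  'abbaaa'
  #13 SA[13]=12  'abbaaaaabbbbabbaaa'
  #14 SA[14]=19  'abbbbabbaaa'
  #15 SA[15]=7  'abbbbabbaaaaabbbbabbaaa'
  #16 SA[16]=26  'baaa'
  #17 SA[17]=14  'baaaaabbbbabbaaa'
  #18 SA[18]=2  'baabaabbbbabbaaaaabbbbabbaaa'
  #19 SA[19]=5  'baabbbbabbaaaaabbbbabbaaa'
  #20 SA[20]=23  'babbaaa'
  #21 SA[21]=11  'babbaaaaabbbbabbaaa'
  #22 SA[22]=25  'bbaaa'
  #23 SA[23]=13  'bbaaaaabbbbabbaaa'
  #24 SA[24]=22  'bbabbaaa'
  #25 SA[25]=10  'bbabbaaaaabbbbabbaaa'
  #26 SA[26]=21  'bbbabbaaa'
  #27 SA[27]=9  'bbbabbaaaaabbbbabbaaa'
  #28 SA[28]=20  'bbbbabbaaa'
  #29 SA[29]=8  'bbbbabbaaaaabbbbabbaaa'

SA = [29, 28, 27, 15, 16, 17, 0, 3, 18, 6, 1, 4, 24, 12, 19, 7, 26, 14, 2, 5, 23, 11, 25, 13, 22, 10, 21, 9, 20, 8]
[i] adj suffixes → lcp
  [1] 29/28 → 1 ('a')
  [2] 28/27 → 2 ('aa')
  [3] 27/15 → 3 ('aaa')
  [4] 15/16 → 4 ('aaaa')
  [5] 16/17 → 3 ('aaa')
  [6] 17/0 → 2 ('aa')
  [7] 0/3 → 6 ('aabaab')
  [8] 3/18 → 3 ('aab')
  [9] 18/6 → 12 ('aabbbbabbaaa')
  [10] 6/1 → 1 ('a')
  [11] 1/4 → 5 ('abaab')
  [12] 4/24 → 2 ('ab')
  [13] 24/12 → 6 ('abbaaa')
  [14] 12/19 → 3 ('abb')
  [15] 19/7 → 11 ('abbbbabbaaa')
  [16] 7/26 → 0 ('')
  [17] 26/14 → 4 ('baaa')
  [18] 14/2 → 3 ('baa')
  [19] 2/5 → 4 ('baab')
  [20] 5/23 → 2 ('ba')
  [21] 23/11 → 7 ('babbaaa')
  [22] 11/25 → 1 ('b')
  [23] 25/13 → 5 ('bbaaa')
  [24] 13/22 → 3 ('bba')
  [25] 22/10 → 8 ('bbabbaaa')
  [26] 10/21 → 2 ('bb')
  [27] 21/9 → 9 ('bbbabbaaa')
  [28] 9/20 → 3 ('bbb')
  [29] 20/8 → 10 ('bbbbabbaaa')

[0, 1, 2, 3, 4, 3, 2, 6, 3, 12, 1, 5, 2, 6, 3, 11, 0, 4, 3, 4, 2, 7, 1, 5, 3, 8, 2, 9, 3, 10]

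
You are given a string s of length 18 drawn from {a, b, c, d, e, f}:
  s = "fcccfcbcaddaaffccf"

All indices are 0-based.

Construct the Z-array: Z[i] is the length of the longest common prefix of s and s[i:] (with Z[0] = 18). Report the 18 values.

[18, 0, 0, 0, 2, 0, 0, 0, 0, 0, 0, 0, 0, 1, 3, 0, 0, 1]

Z[0]=18
i=1: fresh scan; Z[1]=0
i=2: fresh scan; Z[2]=0
i=3: fresh scan; Z[3]=0
i=4: fresh scan; Z[4]=2 scan→box=[4,6)
i=5: min(r-i=1, Z[1]=0)=0; Z[5]=0
i=6: fresh scan; Z[6]=0
i=7: fresh scan; Z[7]=0
i=8: fresh scan; Z[8]=0
i=9: fresh scan; Z[9]=0
i=10: fresh scan; Z[10]=0
i=11: fresh scan; Z[11]=0
i=12: fresh scan; Z[12]=0
i=13: fresh scan; Z[13]=1 scan→box=[13,14)
i=14: fresh scan; Z[14]=3 scan→box=[14,17)
i=15: min(r-i=2, Z[1]=0)=0; Z[15]=0
i=16: min(r-i=1, Z[2]=0)=0; Z[16]=0
i=17: fresh scan; Z[17]=1 scan→box=[17,18)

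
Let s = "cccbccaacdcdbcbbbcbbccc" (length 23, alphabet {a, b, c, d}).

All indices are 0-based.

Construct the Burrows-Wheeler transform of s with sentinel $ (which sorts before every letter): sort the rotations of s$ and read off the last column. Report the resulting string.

rank  rotation                  last
    0  $cccbccaacdcdbcbbbcbbccc  c
    1  aacdcdbcbbbcbbccc$cccbcc  c
    2  acdcdbcbbbcbbccc$cccbcca  a
    3  bbbcbbccc$cccbccaacdcdbc  c
    4  bbcbbccc$cccbccaacdcdbcb  b
    5  bbccc$cccbccaacdcdbcbbbc  c
    6  bcbbbcbbccc$cccbccaacdcd  d
    7  bcbbccc$cccbccaacdcdbcbb  b
    8  bccaacdcdbcbbbcbbccc$ccc  c
    9  bccc$cccbccaacdcdbcbbbcb  b
   10  c$cccbccaacdcdbcbbbcbbcc  c
   11  caacdcdbcbbbcbbccc$cccbc  c
   12  cbbbcbbccc$cccbccaacdcdb  b
   13  cbbccc$cccbccaacdcdbcbbb  b
   14  cbccaacdcdbcbbbcbbccc$cc  c
   15  cc$cccbccaacdcdbcbbbcbbc  c
   16  ccaacdcdbcbbbcbbccc$cccb  b
   17  ccbccaacdcdbcbbbcbbccc$c  c
   18  ccc$cccbccaacdcdbcbbbcbb  b
   19  cccbccaacdcdbcbbbcbbccc$  $
   20  cdbcbbbcbbccc$cccbccaacd  d
   21  cdcdbcbbbcbbccc$cccbccaa  a
   22  dbcbbbcbbccc$cccbccaacdc  c
   23  dcdbcbbbcbbccc$cccbccaac  c

ccacbcdbcbccbbccbcb$dacc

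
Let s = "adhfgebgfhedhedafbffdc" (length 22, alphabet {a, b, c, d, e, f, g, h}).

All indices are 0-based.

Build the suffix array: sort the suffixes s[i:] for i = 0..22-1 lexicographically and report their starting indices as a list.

[0, 15, 17, 6, 21, 14, 20, 11, 1, 5, 13, 10, 16, 19, 18, 3, 8, 4, 7, 12, 9, 2]

rank | idx | suffix
   0 |   0 | adhfgebgfhedhedafbffdc
   1 |  15 | afbffdc
   2 |  17 | bffdc
   3 |   6 | bgfhedhedafbffdc
   4 |  21 | c
   5 |  14 | dafbffdc
   6 |  20 | dc
   7 |  11 | dhedafbffdc
   8 |   1 | dhfgebgfhedhedafbffdc
   9 |   5 | ebgfhedhedafbffdc
  10 |  13 | edafbffdc
  11 |  10 | edhedafbffdc
  12 |  16 | fbffdc
  13 |  19 | fdc
  14 |  18 | ffdc
  15 |   3 | fgebgfhedhedafbffdc
  16 |   8 | fhedhedafbffdc
  17 |   4 | gebgfhedhedafbffdc
  18 |   7 | gfhedhedafbffdc
  19 |  12 | hedafbffdc
  20 |   9 | hedhedafbffdc
  21 |   2 | hfgebgfhedhedafbffdc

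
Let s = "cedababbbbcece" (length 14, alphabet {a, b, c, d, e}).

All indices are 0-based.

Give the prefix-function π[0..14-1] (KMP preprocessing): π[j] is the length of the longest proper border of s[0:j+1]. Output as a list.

[0, 0, 0, 0, 0, 0, 0, 0, 0, 0, 1, 2, 1, 2]

π[0] = 0
j=1 s[j]='e': π[1]=0 (border '')
j=2 s[j]='d': π[2]=0 (border '')
j=3 s[j]='a': π[3]=0 (border '')
j=4 s[j]='b': π[4]=0 (border '')
j=5 s[j]='a': π[5]=0 (border '')
j=6 s[j]='b': π[6]=0 (border '')
j=7 s[j]='b': π[7]=0 (border '')
j=8 s[j]='b': π[8]=0 (border '')
j=9 s[j]='b': π[9]=0 (border '')
j=10 s[j]='c': π[10]=1 (border 'c')
j=11 s[j]='e': π[11]=2 (border 'ce')
j=12 s[j]='c': k: 2→0; π[12]=1 (border 'c')
j=13 s[j]='e': π[13]=2 (border 'ce')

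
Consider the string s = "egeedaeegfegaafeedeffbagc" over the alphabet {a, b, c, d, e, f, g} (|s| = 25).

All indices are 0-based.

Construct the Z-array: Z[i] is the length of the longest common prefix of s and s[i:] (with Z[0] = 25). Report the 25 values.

[25, 0, 1, 1, 0, 0, 1, 2, 0, 0, 2, 0, 0, 0, 0, 1, 1, 0, 1, 0, 0, 0, 0, 0, 0]

Z[0]=25
i=1: outside box; Z[1]=0
i=2: outside box; Z[2]=1 grow→box=[2,3)
i=3: outside box; Z[3]=1 grow→box=[3,4)
i=4: outside box; Z[4]=0
i=5: outside box; Z[5]=0
i=6: outside box; Z[6]=1 grow→box=[6,7)
i=7: outside box; Z[7]=2 grow→box=[7,9)
i=8: min(r-i=1, Z[1]=0)=0; Z[8]=0
i=9: outside box; Z[9]=0
i=10: outside box; Z[10]=2 grow→box=[10,12)
i=11: min(r-i=1, Z[1]=0)=0; Z[11]=0
i=12: outside box; Z[12]=0
i=13: outside box; Z[13]=0
i=14: outside box; Z[14]=0
i=15: outside box; Z[15]=1 grow→box=[15,16)
i=16: outside box; Z[16]=1 grow→box=[16,17)
i=17: outside box; Z[17]=0
i=18: outside box; Z[18]=1 grow→box=[18,19)
i=19: outside box; Z[19]=0
i=20: outside box; Z[20]=0
i=21: outside box; Z[21]=0
i=22: outside box; Z[22]=0
i=23: outside box; Z[23]=0
i=24: outside box; Z[24]=0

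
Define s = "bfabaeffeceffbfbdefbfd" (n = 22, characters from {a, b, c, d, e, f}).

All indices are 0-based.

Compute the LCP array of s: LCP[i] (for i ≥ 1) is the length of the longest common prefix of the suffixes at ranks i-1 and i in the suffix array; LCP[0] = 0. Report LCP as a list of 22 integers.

[0, 1, 0, 1, 1, 2, 2, 0, 0, 1, 0, 1, 2, 3, 0, 1, 2, 3, 1, 1, 1, 2]

rank→(start, suffix):
  0 → (2, 'abaeffeceffbfbdefbfd')
  1 → (4, 'aeffeceffbfbdefbfd')
  2 → (3, 'baeffeceffbfbdefbfd')
  3 → (15, 'bdefbfd')
  4 → (0, 'bfabaeffeceffbfbdefbfd')
  5 → (13, 'bfbdefbfd')
  6 → (19, 'bfd')
  7 → (9, 'ceffbfbdefbfd')
  8 → (21, 'd')
  9 → (16, 'defbfd')
  10 → (8, 'eceffbfbdefbfd')
  11 → (17, 'efbfd')
  12 → (10, 'effbfbdefbfd')
  13 → (5, 'effeceffbfbdefbfd')
  14 → (1, 'fabaeffeceffbfbdefbfd')
  15 → (14, 'fbdefbfd')
  16 → (12, 'fbfbdefbfd')
  17 → (18, 'fbfd')
  18 → (20, 'fd')
  19 → (7, 'feceffbfbdefbfd')
  20 → (11, 'ffbfbdefbfd')
  21 → (6, 'ffeceffbfbdefbfd')

SA = [2, 4, 3, 15, 0, 13, 19, 9, 21, 16, 8, 17, 10, 5, 1, 14, 12, 18, 20, 7, 11, 6]
[i] adj suffixes → lcp
  [1] 2/4 → 1 ('a')
  [2] 4/3 → 0 ('')
  [3] 3/15 → 1 ('b')
  [4] 15/0 → 1 ('b')
  [5] 0/13 → 2 ('bf')
  [6] 13/19 → 2 ('bf')
  [7] 19/9 → 0 ('')
  [8] 9/21 → 0 ('')
  [9] 21/16 → 1 ('d')
  [10] 16/8 → 0 ('')
  [11] 8/17 → 1 ('e')
  [12] 17/10 → 2 ('ef')
  [13] 10/5 → 3 ('eff')
  [14] 5/1 → 0 ('')
  [15] 1/14 → 1 ('f')
  [16] 14/12 → 2 ('fb')
  [17] 12/18 → 3 ('fbf')
  [18] 18/20 → 1 ('f')
  [19] 20/7 → 1 ('f')
  [20] 7/11 → 1 ('f')
  [21] 11/6 → 2 ('ff')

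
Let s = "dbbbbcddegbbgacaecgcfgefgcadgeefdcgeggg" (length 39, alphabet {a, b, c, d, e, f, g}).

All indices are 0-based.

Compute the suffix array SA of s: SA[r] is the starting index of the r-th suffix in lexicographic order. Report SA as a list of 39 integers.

rank→(start, suffix):
  0 → (13, 'acaecgcfgefgcadgeefdcgeggg')
  1 → (26, 'adgeefdcgeggg')
  2 → (15, 'aecgcfgefgcadgeefdcgeggg')
  3 → (1, 'bbbbcddegbbgacaecgcfgefgcadgeefdcgeggg')
  4 → (2, 'bbbcddegbbgacaecgcfgefgcadgeefdcgeggg')
  5 → (3, 'bbcddegbbgacaecgcfgefgcadgeefdcgeggg')
  6 → (10, 'bbgacaecgcfgefgcadgeefdcgeggg')
  7 → (4, 'bcddegbbgacaecgcfgefgcadgeefdcgeggg')
  8 → (11, 'bgacaecgcfgefgcadgeefdcgeggg')
  9 → (25, 'cadgeefdcgeggg')
  10 → (14, 'caecgcfgefgcadgeefdcgeggg')
  11 → (5, 'cddegbbgacaecgcfgefgcadgeefdcgeggg')
  12 → (19, 'cfgefgcadgeefdcgeggg')
  13 → (17, 'cgcfgefgcadgeefdcgeggg')
  14 → (33, 'cgeggg')
  15 → (0, 'dbbbbcddegbbgacaecgcfgefgcadgeefdcgeggg')
  16 → (32, 'dcgeggg')
  17 → (6, 'ddegbbgacaecgcfgefgcadgeefdcgeggg')
  18 → (7, 'degbbgacaecgcfgefgcadgeefdcgeggg')
  19 → (27, 'dgeefdcgeggg')
  20 → (16, 'ecgcfgefgcadgeefdcgeggg')
  21 → (29, 'eefdcgeggg')
  22 → (30, 'efdcgeggg')
  23 → (22, 'efgcadgeefdcgeggg')
  24 → (8, 'egbbgacaecgcfgefgcadgeefdcgeggg')
  25 → (35, 'eggg')
  26 → (31, 'fdcgeggg')
  27 → (23, 'fgcadgeefdcgeggg')
  28 → (20, 'fgefgcadgeefdcgeggg')
  29 → (38, 'g')
  30 → (12, 'gacaecgcfgefgcadgeefdcgeggg')
  31 → (9, 'gbbgacaecgcfgefgcadgeefdcgeggg')
  32 → (24, 'gcadgeefdcgeggg')
  33 → (18, 'gcfgefgcadgeefdcgeggg')
  34 → (28, 'geefdcgeggg')
  35 → (21, 'gefgcadgeefdcgeggg')
  36 → (34, 'geggg')
  37 → (37, 'gg')
  38 → (36, 'ggg')

[13, 26, 15, 1, 2, 3, 10, 4, 11, 25, 14, 5, 19, 17, 33, 0, 32, 6, 7, 27, 16, 29, 30, 22, 8, 35, 31, 23, 20, 38, 12, 9, 24, 18, 28, 21, 34, 37, 36]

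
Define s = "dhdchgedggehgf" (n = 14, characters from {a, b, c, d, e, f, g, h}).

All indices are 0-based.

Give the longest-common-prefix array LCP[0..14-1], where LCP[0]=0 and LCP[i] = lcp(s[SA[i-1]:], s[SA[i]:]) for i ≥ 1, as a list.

[0, 0, 1, 1, 0, 1, 0, 0, 2, 1, 1, 0, 1, 2]

rank→(start, suffix):
  0 → (3, 'chgedggehgf')
  1 → (2, 'dchgedggehgf')
  2 → (7, 'dggehgf')
  3 → (0, 'dhdchgedggehgf')
  4 → (6, 'edggehgf')
  5 → (10, 'ehgf')
  6 → (13, 'f')
  7 → (5, 'gedggehgf')
  8 → (9, 'gehgf')
  9 → (12, 'gf')
  10 → (8, 'ggehgf')
  11 → (1, 'hdchgedggehgf')
  12 → (4, 'hgedggehgf')
  13 → (11, 'hgf')

SA = [3, 2, 7, 0, 6, 10, 13, 5, 9, 12, 8, 1, 4, 11]
i: (SA[i-1],SA[i]) lcp shared
  1: (3,2) 0 ''
  2: (2,7) 1 'd'
  3: (7,0) 1 'd'
  4: (0,6) 0 ''
  5: (6,10) 1 'e'
  6: (10,13) 0 ''
  7: (13,5) 0 ''
  8: (5,9) 2 'ge'
  9: (9,12) 1 'g'
  10: (12,8) 1 'g'
  11: (8,1) 0 ''
  12: (1,4) 1 'h'
  13: (4,11) 2 'hg'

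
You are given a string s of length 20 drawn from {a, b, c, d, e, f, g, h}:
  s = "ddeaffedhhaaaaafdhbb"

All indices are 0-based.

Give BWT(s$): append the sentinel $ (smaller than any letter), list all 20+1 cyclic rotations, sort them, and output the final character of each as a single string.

rank  rotation               last
    0  $ddeaffedhhaaaaafdhbb  b
    1  aaaaafdhbb$ddeaffedhh  h
    2  aaaafdhbb$ddeaffedhha  a
    3  aaafdhbb$ddeaffedhhaa  a
    4  aafdhbb$ddeaffedhhaaa  a
    5  afdhbb$ddeaffedhhaaaa  a
    6  affedhhaaaaafdhbb$dde  e
    7  b$ddeaffedhhaaaaafdhb  b
    8  bb$ddeaffedhhaaaaafdh  h
    9  ddeaffedhhaaaaafdhbb$  $
   10  deaffedhhaaaaafdhbb$d  d
   11  dhbb$ddeaffedhhaaaaaf  f
   12  dhhaaaaafdhbb$ddeaffe  e
   13  eaffedhhaaaaafdhbb$dd  d
   14  edhhaaaaafdhbb$ddeaff  f
   15  fdhbb$ddeaffedhhaaaaa  a
   16  fedhhaaaaafdhbb$ddeaf  f
   17  ffedhhaaaaafdhbb$ddea  a
   18  haaaaafdhbb$ddeaffedh  h
   19  hbb$ddeaffedhhaaaaafd  d
   20  hhaaaaafdhbb$ddeaffed  d

bhaaaaebh$dfedfafahdd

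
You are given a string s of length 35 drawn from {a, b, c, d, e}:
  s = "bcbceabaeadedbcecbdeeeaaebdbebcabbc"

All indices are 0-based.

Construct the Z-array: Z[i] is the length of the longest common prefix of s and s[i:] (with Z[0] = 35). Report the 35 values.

[35, 0, 2, 0, 0, 0, 1, 0, 0, 0, 0, 0, 0, 2, 0, 0, 0, 1, 0, 0, 0, 0, 0, 0, 0, 1, 0, 1, 0, 2, 0, 0, 1, 2, 0]

Z[0]=35
i=1: fresh scan; Z[1]=0
i=2: fresh scan; Z[2]=2 grow→box=[2,4)
i=3: min(r-i=1, Z[1]=0)=0; Z[3]=0
i=4: fresh scan; Z[4]=0
i=5: fresh scan; Z[5]=0
i=6: fresh scan; Z[6]=1 grow→box=[6,7)
i=7: fresh scan; Z[7]=0
i=8: fresh scan; Z[8]=0
i=9: fresh scan; Z[9]=0
i=10: fresh scan; Z[10]=0
i=11: fresh scan; Z[11]=0
i=12: fresh scan; Z[12]=0
i=13: fresh scan; Z[13]=2 grow→box=[13,15)
i=14: min(r-i=1, Z[1]=0)=0; Z[14]=0
i=15: fresh scan; Z[15]=0
i=16: fresh scan; Z[16]=0
i=17: fresh scan; Z[17]=1 grow→box=[17,18)
i=18: fresh scan; Z[18]=0
i=19: fresh scan; Z[19]=0
i=20: fresh scan; Z[20]=0
i=21: fresh scan; Z[21]=0
i=22: fresh scan; Z[22]=0
i=23: fresh scan; Z[23]=0
i=24: fresh scan; Z[24]=0
i=25: fresh scan; Z[25]=1 grow→box=[25,26)
i=26: fresh scan; Z[26]=0
i=27: fresh scan; Z[27]=1 grow→box=[27,28)
i=28: fresh scan; Z[28]=0
i=29: fresh scan; Z[29]=2 grow→box=[29,31)
i=30: min(r-i=1, Z[1]=0)=0; Z[30]=0
i=31: fresh scan; Z[31]=0
i=32: fresh scan; Z[32]=1 grow→box=[32,33)
i=33: fresh scan; Z[33]=2 grow→box=[33,35)
i=34: min(r-i=1, Z[1]=0)=0; Z[34]=0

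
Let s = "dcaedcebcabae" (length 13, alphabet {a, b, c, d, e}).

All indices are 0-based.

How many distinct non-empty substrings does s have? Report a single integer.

rank | idx | suffix
   0 |   9 | abae
   1 |  11 | ae
   2 |   2 | aedcebcabae
   3 |  10 | bae
   4 |   7 | bcabae
   5 |   8 | cabae
   6 |   1 | caedcebcabae
   7 |   5 | cebcabae
   8 |   0 | dcaedcebcabae
   9 |   4 | dcebcabae
  10 |  12 | e
  11 |   6 | ebcabae
  12 |   3 | edcebcabae

SA = [9, 11, 2, 10, 7, 8, 1, 5, 0, 4, 12, 6, 3]
rank  pair      lcp
   1  s[9:],s[11:]  1  'a'
   2  s[11:],s[2:]  2  'ae'
   3  s[2:],s[10:]  0  ''
   4  s[10:],s[7:]  1  'b'
   5  s[7:],s[8:]  0  ''
   6  s[8:],s[1:]  2  'ca'
   7  s[1:],s[5:]  1  'c'
   8  s[5:],s[0:]  0  ''
   9  s[0:],s[4:]  2  'dc'
  10  s[4:],s[12:]  0  ''
  11  s[12:],s[6:]  1  'e'
  12  s[6:],s[3:]  1  'e'

n(n+1)/2 = 13·14/2 = 91
Σ LCP = 0 + 1 + 2 + 0 + 1 + 0 + 2 + 1 + 0 + 2 + 0 + 1 + 1 = 11
distinct = 91 − 11 = 80

80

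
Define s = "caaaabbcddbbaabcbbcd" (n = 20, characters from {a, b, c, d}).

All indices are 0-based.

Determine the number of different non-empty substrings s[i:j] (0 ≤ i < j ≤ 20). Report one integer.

180

rank | idx | suffix
   0 |   1 | aaaabbcddbbaabcbbcd
   1 |   2 | aaabbcddbbaabcbbcd
   2 |   3 | aabbcddbbaabcbbcd
   3 |  12 | aabcbbcd
   4 |   4 | abbcddbbaabcbbcd
   5 |  13 | abcbbcd
   6 |  11 | baabcbbcd
   7 |  10 | bbaabcbbcd
   8 |  16 | bbcd
   9 |   5 | bbcddbbaabcbbcd
  10 |  14 | bcbbcd
  11 |  17 | bcd
  12 |   6 | bcddbbaabcbbcd
  13 |   0 | caaaabbcddbbaabcbbcd
  14 |  15 | cbbcd
  15 |  18 | cd
  16 |   7 | cddbbaabcbbcd
  17 |  19 | d
  18 |   9 | dbbaabcbbcd
  19 |   8 | ddbbaabcbbcd

SA = [1, 2, 3, 12, 4, 13, 11, 10, 16, 5, 14, 17, 6, 0, 15, 18, 7, 19, 9, 8]
[i] adj suffixes → lcp
  [1] 1/2 → 3 ('aaa')
  [2] 2/3 → 2 ('aa')
  [3] 3/12 → 3 ('aab')
  [4] 12/4 → 1 ('a')
  [5] 4/13 → 2 ('ab')
  [6] 13/11 → 0 ('')
  [7] 11/10 → 1 ('b')
  [8] 10/16 → 2 ('bb')
  [9] 16/5 → 4 ('bbcd')
  [10] 5/14 → 1 ('b')
  [11] 14/17 → 2 ('bc')
  [12] 17/6 → 3 ('bcd')
  [13] 6/0 → 0 ('')
  [14] 0/15 → 1 ('c')
  [15] 15/18 → 1 ('c')
  [16] 18/7 → 2 ('cd')
  [17] 7/19 → 0 ('')
  [18] 19/9 → 1 ('d')
  [19] 9/8 → 1 ('d')

n(n+1)/2 = 20·21/2 = 210
Σ LCP = 0 + 3 + 2 + 3 + 1 + 2 + 0 + 1 + 2 + 4 + 1 + 2 + 3 + 0 + 1 + 1 + 2 + 0 + 1 + 1 = 30
distinct = 210 − 30 = 180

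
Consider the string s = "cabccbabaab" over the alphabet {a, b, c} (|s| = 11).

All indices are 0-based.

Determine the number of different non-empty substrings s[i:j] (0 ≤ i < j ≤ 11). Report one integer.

rank→(start, suffix):
  0 → (8, 'aab')
  1 → (9, 'ab')
  2 → (6, 'abaab')
  3 → (1, 'abccbabaab')
  4 → (10, 'b')
  5 → (7, 'baab')
  6 → (5, 'babaab')
  7 → (2, 'bccbabaab')
  8 → (0, 'cabccbabaab')
  9 → (4, 'cbabaab')
  10 → (3, 'ccbabaab')

SA = [8, 9, 6, 1, 10, 7, 5, 2, 0, 4, 3]
i: (SA[i-1],SA[i]) lcp shared
  1: (8,9) 1 'a'
  2: (9,6) 2 'ab'
  3: (6,1) 2 'ab'
  4: (1,10) 0 ''
  5: (10,7) 1 'b'
  6: (7,5) 2 'ba'
  7: (5,2) 1 'b'
  8: (2,0) 0 ''
  9: (0,4) 1 'c'
  10: (4,3) 1 'c'

n(n+1)/2 = 11·12/2 = 66
Σ LCP = 0 + 1 + 2 + 2 + 0 + 1 + 2 + 1 + 0 + 1 + 1 = 11
distinct = 66 − 11 = 55

55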